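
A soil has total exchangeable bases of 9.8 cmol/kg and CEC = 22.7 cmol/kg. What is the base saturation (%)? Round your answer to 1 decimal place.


Step 1: BS = 100 * (sum of bases) / CEC
Step 2: BS = 100 * 9.8 / 22.7
Step 3: BS = 43.2%

43.2


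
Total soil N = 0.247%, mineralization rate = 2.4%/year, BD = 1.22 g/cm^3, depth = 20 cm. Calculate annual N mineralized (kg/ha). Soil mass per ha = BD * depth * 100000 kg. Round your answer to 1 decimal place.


Step 1: Soil mass per ha = BD * depth * 100000 = 1.22 * 20 * 100000 = 2440000 kg
Step 2: Total N pool = soil mass * N%/100 = 2440000 * 0.247/100 = 6026.8 kg/ha
Step 3: N mineralized = N pool * rate%/100 = 6026.8 * 2.4/100 = 144.6 kg/ha/yr

144.6


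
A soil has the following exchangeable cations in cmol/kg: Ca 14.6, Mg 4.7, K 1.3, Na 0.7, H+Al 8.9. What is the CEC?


Step 1: CEC = Ca + Mg + K + Na + (H+Al)
Step 2: CEC = 14.6 + 4.7 + 1.3 + 0.7 + 8.9
Step 3: CEC = 30.2 cmol/kg

30.2


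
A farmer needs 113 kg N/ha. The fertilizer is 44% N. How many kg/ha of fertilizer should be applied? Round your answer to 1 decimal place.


Step 1: Fertilizer rate = target N / (N content / 100)
Step 2: Rate = 113 / (44 / 100)
Step 3: Rate = 113 / 0.44
Step 4: Rate = 256.8 kg/ha

256.8


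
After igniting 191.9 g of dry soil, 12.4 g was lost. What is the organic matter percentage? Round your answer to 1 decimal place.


Step 1: OM% = 100 * LOI / sample mass
Step 2: OM = 100 * 12.4 / 191.9
Step 3: OM = 6.5%

6.5


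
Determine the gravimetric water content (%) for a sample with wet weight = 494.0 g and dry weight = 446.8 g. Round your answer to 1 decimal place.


Step 1: Water mass = wet - dry = 494.0 - 446.8 = 47.2 g
Step 2: w = 100 * water mass / dry mass
Step 3: w = 100 * 47.2 / 446.8 = 10.6%

10.6


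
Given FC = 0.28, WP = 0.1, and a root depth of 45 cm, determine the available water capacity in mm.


Step 1: Available water = (FC - WP) * depth * 10
Step 2: AW = (0.28 - 0.1) * 45 * 10
Step 3: AW = 0.18 * 45 * 10
Step 4: AW = 81.0 mm

81.0


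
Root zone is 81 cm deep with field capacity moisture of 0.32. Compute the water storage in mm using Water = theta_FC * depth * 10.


Step 1: Water (mm) = theta_FC * depth (cm) * 10
Step 2: Water = 0.32 * 81 * 10
Step 3: Water = 259.2 mm

259.2


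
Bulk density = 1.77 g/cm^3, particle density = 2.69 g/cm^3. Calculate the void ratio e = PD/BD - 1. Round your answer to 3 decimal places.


Step 1: e = PD / BD - 1
Step 2: e = 2.69 / 1.77 - 1
Step 3: e = 1.51977 - 1
Step 4: e = 0.52

0.52


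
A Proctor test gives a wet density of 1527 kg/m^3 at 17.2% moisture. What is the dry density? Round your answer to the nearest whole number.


Step 1: Dry density = wet density / (1 + w/100)
Step 2: Dry density = 1527 / (1 + 17.2/100)
Step 3: Dry density = 1527 / 1.172
Step 4: Dry density = 1303 kg/m^3

1303


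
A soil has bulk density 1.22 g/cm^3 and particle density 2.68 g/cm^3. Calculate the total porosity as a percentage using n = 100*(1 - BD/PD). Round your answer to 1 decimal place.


Step 1: Formula: n = 100 * (1 - BD / PD)
Step 2: n = 100 * (1 - 1.22 / 2.68)
Step 3: n = 100 * (1 - 0.45522)
Step 4: n = 54.5%

54.5


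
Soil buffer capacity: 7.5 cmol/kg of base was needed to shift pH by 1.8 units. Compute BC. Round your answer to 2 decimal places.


Step 1: BC = change in base / change in pH
Step 2: BC = 7.5 / 1.8
Step 3: BC = 4.17 cmol/(kg*pH unit)

4.17


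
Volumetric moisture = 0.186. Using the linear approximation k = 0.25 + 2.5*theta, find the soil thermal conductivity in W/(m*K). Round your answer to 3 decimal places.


Step 1: k = 0.25 + 2.5 * theta
Step 2: k = 0.25 + 2.5 * 0.186
Step 3: k = 0.25 + 0.465
Step 4: k = 0.715 W/(m*K)

0.715


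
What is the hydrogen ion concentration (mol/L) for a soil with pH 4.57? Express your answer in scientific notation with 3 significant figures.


Step 1: [H+] = 10^(-pH)
Step 2: [H+] = 10^(-4.57)
Step 3: [H+] = 2.69e-05 mol/L

2.69e-05


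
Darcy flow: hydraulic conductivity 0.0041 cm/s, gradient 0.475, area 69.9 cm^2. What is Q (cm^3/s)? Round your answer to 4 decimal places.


Step 1: Apply Darcy's law: Q = K * i * A
Step 2: Q = 0.0041 * 0.475 * 69.9
Step 3: Q = 0.1361 cm^3/s

0.1361


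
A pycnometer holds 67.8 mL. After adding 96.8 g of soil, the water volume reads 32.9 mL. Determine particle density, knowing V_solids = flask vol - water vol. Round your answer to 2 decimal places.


Step 1: Volume of solids = flask volume - water volume with soil
Step 2: V_solids = 67.8 - 32.9 = 34.9 mL
Step 3: Particle density = mass / V_solids = 96.8 / 34.9 = 2.77 g/cm^3

2.77


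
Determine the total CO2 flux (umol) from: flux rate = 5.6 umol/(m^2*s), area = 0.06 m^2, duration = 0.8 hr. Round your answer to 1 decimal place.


Step 1: Convert time to seconds: 0.8 hr * 3600 = 2880.0 s
Step 2: Total = flux * area * time_s
Step 3: Total = 5.6 * 0.06 * 2880.0
Step 4: Total = 967.7 umol

967.7


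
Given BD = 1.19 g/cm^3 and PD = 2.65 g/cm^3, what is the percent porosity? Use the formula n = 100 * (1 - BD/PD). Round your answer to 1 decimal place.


Step 1: Formula: n = 100 * (1 - BD / PD)
Step 2: n = 100 * (1 - 1.19 / 2.65)
Step 3: n = 100 * (1 - 0.44906)
Step 4: n = 55.1%

55.1


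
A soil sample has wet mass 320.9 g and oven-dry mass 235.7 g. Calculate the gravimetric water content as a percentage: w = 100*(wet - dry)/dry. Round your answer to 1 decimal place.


Step 1: Water mass = wet - dry = 320.9 - 235.7 = 85.2 g
Step 2: w = 100 * water mass / dry mass
Step 3: w = 100 * 85.2 / 235.7 = 36.1%

36.1


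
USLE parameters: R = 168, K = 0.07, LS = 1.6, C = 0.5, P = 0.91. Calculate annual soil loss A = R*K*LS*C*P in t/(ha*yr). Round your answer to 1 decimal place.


Step 1: A = R * K * LS * C * P
Step 2: R * K = 168 * 0.07 = 11.76
Step 3: (R*K) * LS = 11.76 * 1.6 = 18.816
Step 4: * C * P = 18.816 * 0.5 * 0.91 = 8.6
Step 5: A = 8.6 t/(ha*yr)

8.6


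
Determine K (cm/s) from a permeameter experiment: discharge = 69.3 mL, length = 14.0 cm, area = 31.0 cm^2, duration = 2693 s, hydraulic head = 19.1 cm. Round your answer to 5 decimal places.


Step 1: K = Q * L / (A * t * h)
Step 2: Numerator = 69.3 * 14.0 = 970.2
Step 3: Denominator = 31.0 * 2693 * 19.1 = 1594525.3
Step 4: K = 970.2 / 1594525.3 = 0.00061 cm/s

0.00061


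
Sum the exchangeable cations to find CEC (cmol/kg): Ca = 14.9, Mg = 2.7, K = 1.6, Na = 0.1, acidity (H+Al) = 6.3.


Step 1: CEC = Ca + Mg + K + Na + (H+Al)
Step 2: CEC = 14.9 + 2.7 + 1.6 + 0.1 + 6.3
Step 3: CEC = 25.6 cmol/kg

25.6


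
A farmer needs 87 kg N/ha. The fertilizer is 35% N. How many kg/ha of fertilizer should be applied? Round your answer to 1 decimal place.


Step 1: Fertilizer rate = target N / (N content / 100)
Step 2: Rate = 87 / (35 / 100)
Step 3: Rate = 87 / 0.35
Step 4: Rate = 248.6 kg/ha

248.6


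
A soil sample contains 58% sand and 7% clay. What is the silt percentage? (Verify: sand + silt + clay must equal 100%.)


Step 1: sand + silt + clay = 100%
Step 2: silt = 100 - sand - clay
Step 3: silt = 100 - 58 - 7
Step 4: silt = 35%

35


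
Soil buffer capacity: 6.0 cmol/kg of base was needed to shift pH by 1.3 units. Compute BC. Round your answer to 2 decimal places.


Step 1: BC = change in base / change in pH
Step 2: BC = 6.0 / 1.3
Step 3: BC = 4.62 cmol/(kg*pH unit)

4.62


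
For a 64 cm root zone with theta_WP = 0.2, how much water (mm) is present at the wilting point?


Step 1: Water (mm) = theta_WP * depth * 10
Step 2: Water = 0.2 * 64 * 10
Step 3: Water = 128.0 mm

128.0


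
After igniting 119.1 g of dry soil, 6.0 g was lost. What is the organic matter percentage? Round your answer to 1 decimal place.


Step 1: OM% = 100 * LOI / sample mass
Step 2: OM = 100 * 6.0 / 119.1
Step 3: OM = 5.0%

5.0


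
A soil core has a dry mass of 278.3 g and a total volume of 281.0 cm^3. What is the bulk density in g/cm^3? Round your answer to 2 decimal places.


Step 1: Identify the formula: BD = dry mass / volume
Step 2: Substitute values: BD = 278.3 / 281.0
Step 3: BD = 0.99 g/cm^3

0.99


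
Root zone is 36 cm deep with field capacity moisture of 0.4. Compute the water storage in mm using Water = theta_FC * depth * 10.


Step 1: Water (mm) = theta_FC * depth (cm) * 10
Step 2: Water = 0.4 * 36 * 10
Step 3: Water = 144.0 mm

144.0


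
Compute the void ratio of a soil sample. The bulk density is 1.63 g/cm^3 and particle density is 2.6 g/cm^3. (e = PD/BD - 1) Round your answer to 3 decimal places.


Step 1: e = PD / BD - 1
Step 2: e = 2.6 / 1.63 - 1
Step 3: e = 1.59509 - 1
Step 4: e = 0.595

0.595


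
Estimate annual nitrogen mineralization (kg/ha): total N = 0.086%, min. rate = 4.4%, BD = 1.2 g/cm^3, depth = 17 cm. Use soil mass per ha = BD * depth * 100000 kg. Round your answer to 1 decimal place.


Step 1: Soil mass per ha = BD * depth * 100000 = 1.2 * 17 * 100000 = 2040000 kg
Step 2: Total N pool = soil mass * N%/100 = 2040000 * 0.086/100 = 1754.4 kg/ha
Step 3: N mineralized = N pool * rate%/100 = 1754.4 * 4.4/100 = 77.2 kg/ha/yr

77.2


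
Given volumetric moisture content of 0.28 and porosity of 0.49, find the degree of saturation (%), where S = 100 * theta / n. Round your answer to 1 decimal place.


Step 1: S = 100 * theta_v / n
Step 2: S = 100 * 0.28 / 0.49
Step 3: S = 57.1%

57.1


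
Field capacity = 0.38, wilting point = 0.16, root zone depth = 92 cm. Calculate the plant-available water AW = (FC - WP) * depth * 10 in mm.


Step 1: Available water = (FC - WP) * depth * 10
Step 2: AW = (0.38 - 0.16) * 92 * 10
Step 3: AW = 0.22 * 92 * 10
Step 4: AW = 202.4 mm

202.4


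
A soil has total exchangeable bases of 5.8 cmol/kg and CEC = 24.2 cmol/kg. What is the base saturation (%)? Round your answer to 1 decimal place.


Step 1: BS = 100 * (sum of bases) / CEC
Step 2: BS = 100 * 5.8 / 24.2
Step 3: BS = 24.0%

24.0


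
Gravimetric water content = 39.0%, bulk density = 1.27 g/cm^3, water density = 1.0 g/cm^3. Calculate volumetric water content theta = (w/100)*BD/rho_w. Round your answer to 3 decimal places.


Step 1: theta = (w / 100) * BD / rho_w
Step 2: theta = (39.0 / 100) * 1.27 / 1.0
Step 3: theta = 0.39 * 1.27
Step 4: theta = 0.495

0.495


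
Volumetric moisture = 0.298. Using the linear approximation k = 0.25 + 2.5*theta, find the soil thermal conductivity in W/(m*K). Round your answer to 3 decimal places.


Step 1: k = 0.25 + 2.5 * theta
Step 2: k = 0.25 + 2.5 * 0.298
Step 3: k = 0.25 + 0.745
Step 4: k = 0.995 W/(m*K)

0.995


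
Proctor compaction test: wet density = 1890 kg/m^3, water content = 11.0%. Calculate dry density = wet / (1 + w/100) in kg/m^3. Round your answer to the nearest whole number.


Step 1: Dry density = wet density / (1 + w/100)
Step 2: Dry density = 1890 / (1 + 11.0/100)
Step 3: Dry density = 1890 / 1.11
Step 4: Dry density = 1703 kg/m^3

1703


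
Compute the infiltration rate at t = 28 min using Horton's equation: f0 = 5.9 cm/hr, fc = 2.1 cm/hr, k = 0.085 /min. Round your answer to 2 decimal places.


Step 1: f = fc + (f0 - fc) * exp(-k * t)
Step 2: exp(-0.085 * 28) = 0.092551
Step 3: f = 2.1 + (5.9 - 2.1) * 0.092551
Step 4: f = 2.1 + 3.8 * 0.092551
Step 5: f = 2.45 cm/hr

2.45


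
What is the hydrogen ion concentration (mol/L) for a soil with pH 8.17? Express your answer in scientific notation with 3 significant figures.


Step 1: [H+] = 10^(-pH)
Step 2: [H+] = 10^(-8.17)
Step 3: [H+] = 6.76e-09 mol/L

6.76e-09


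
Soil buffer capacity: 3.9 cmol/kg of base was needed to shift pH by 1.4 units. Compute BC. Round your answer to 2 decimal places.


Step 1: BC = change in base / change in pH
Step 2: BC = 3.9 / 1.4
Step 3: BC = 2.79 cmol/(kg*pH unit)

2.79


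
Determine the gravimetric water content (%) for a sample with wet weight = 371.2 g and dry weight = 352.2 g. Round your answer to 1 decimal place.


Step 1: Water mass = wet - dry = 371.2 - 352.2 = 19.0 g
Step 2: w = 100 * water mass / dry mass
Step 3: w = 100 * 19.0 / 352.2 = 5.4%

5.4


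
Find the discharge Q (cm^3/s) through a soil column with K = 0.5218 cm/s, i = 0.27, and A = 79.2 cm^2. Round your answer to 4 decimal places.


Step 1: Apply Darcy's law: Q = K * i * A
Step 2: Q = 0.5218 * 0.27 * 79.2
Step 3: Q = 11.1582 cm^3/s

11.1582


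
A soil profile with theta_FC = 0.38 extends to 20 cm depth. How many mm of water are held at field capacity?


Step 1: Water (mm) = theta_FC * depth (cm) * 10
Step 2: Water = 0.38 * 20 * 10
Step 3: Water = 76.0 mm

76.0


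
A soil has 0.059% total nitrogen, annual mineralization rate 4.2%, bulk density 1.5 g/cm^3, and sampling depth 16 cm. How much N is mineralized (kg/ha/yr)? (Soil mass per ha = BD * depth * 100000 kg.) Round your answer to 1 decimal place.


Step 1: Soil mass per ha = BD * depth * 100000 = 1.5 * 16 * 100000 = 2400000 kg
Step 2: Total N pool = soil mass * N%/100 = 2400000 * 0.059/100 = 1416.0 kg/ha
Step 3: N mineralized = N pool * rate%/100 = 1416.0 * 4.2/100 = 59.5 kg/ha/yr

59.5


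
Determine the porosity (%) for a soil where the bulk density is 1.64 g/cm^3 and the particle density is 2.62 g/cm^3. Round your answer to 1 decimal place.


Step 1: Formula: n = 100 * (1 - BD / PD)
Step 2: n = 100 * (1 - 1.64 / 2.62)
Step 3: n = 100 * (1 - 0.62595)
Step 4: n = 37.4%

37.4


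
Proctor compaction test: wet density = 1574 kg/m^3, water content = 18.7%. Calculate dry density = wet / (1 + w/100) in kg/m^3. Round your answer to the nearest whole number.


Step 1: Dry density = wet density / (1 + w/100)
Step 2: Dry density = 1574 / (1 + 18.7/100)
Step 3: Dry density = 1574 / 1.187
Step 4: Dry density = 1326 kg/m^3

1326


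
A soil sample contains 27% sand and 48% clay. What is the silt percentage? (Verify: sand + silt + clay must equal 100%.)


Step 1: sand + silt + clay = 100%
Step 2: silt = 100 - sand - clay
Step 3: silt = 100 - 27 - 48
Step 4: silt = 25%

25


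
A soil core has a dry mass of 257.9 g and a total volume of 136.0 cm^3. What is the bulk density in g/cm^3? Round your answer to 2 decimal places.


Step 1: Identify the formula: BD = dry mass / volume
Step 2: Substitute values: BD = 257.9 / 136.0
Step 3: BD = 1.9 g/cm^3

1.9


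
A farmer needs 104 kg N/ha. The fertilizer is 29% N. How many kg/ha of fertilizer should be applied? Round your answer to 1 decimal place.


Step 1: Fertilizer rate = target N / (N content / 100)
Step 2: Rate = 104 / (29 / 100)
Step 3: Rate = 104 / 0.29
Step 4: Rate = 358.6 kg/ha

358.6


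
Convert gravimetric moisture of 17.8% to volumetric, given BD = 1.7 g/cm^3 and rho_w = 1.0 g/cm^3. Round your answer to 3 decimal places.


Step 1: theta = (w / 100) * BD / rho_w
Step 2: theta = (17.8 / 100) * 1.7 / 1.0
Step 3: theta = 0.178 * 1.7
Step 4: theta = 0.303

0.303


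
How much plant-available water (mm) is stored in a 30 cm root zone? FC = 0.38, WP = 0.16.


Step 1: Available water = (FC - WP) * depth * 10
Step 2: AW = (0.38 - 0.16) * 30 * 10
Step 3: AW = 0.22 * 30 * 10
Step 4: AW = 66.0 mm

66.0


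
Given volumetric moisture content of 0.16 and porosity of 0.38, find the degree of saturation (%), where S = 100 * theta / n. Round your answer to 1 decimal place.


Step 1: S = 100 * theta_v / n
Step 2: S = 100 * 0.16 / 0.38
Step 3: S = 42.1%

42.1


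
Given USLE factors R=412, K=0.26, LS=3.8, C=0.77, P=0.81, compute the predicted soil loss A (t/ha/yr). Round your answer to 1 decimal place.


Step 1: A = R * K * LS * C * P
Step 2: R * K = 412 * 0.26 = 107.12
Step 3: (R*K) * LS = 107.12 * 3.8 = 407.056
Step 4: * C * P = 407.056 * 0.77 * 0.81 = 253.9
Step 5: A = 253.9 t/(ha*yr)

253.9


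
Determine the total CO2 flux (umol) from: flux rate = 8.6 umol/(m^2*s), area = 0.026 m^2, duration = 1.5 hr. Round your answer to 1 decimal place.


Step 1: Convert time to seconds: 1.5 hr * 3600 = 5400.0 s
Step 2: Total = flux * area * time_s
Step 3: Total = 8.6 * 0.026 * 5400.0
Step 4: Total = 1207.4 umol

1207.4


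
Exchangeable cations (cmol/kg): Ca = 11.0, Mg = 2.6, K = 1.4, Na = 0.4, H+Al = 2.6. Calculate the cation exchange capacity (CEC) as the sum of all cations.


Step 1: CEC = Ca + Mg + K + Na + (H+Al)
Step 2: CEC = 11.0 + 2.6 + 1.4 + 0.4 + 2.6
Step 3: CEC = 18.0 cmol/kg

18.0


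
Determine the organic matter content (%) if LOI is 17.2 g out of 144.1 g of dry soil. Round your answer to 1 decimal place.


Step 1: OM% = 100 * LOI / sample mass
Step 2: OM = 100 * 17.2 / 144.1
Step 3: OM = 11.9%

11.9


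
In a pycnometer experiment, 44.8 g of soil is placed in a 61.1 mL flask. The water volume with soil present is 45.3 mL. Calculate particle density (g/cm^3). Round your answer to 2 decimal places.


Step 1: Volume of solids = flask volume - water volume with soil
Step 2: V_solids = 61.1 - 45.3 = 15.8 mL
Step 3: Particle density = mass / V_solids = 44.8 / 15.8 = 2.84 g/cm^3

2.84


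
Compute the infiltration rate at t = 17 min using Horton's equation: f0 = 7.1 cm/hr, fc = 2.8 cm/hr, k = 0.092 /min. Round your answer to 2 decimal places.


Step 1: f = fc + (f0 - fc) * exp(-k * t)
Step 2: exp(-0.092 * 17) = 0.209297
Step 3: f = 2.8 + (7.1 - 2.8) * 0.209297
Step 4: f = 2.8 + 4.3 * 0.209297
Step 5: f = 3.7 cm/hr

3.7


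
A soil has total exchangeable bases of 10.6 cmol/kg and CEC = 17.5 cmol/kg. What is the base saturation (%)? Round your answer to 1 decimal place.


Step 1: BS = 100 * (sum of bases) / CEC
Step 2: BS = 100 * 10.6 / 17.5
Step 3: BS = 60.6%

60.6


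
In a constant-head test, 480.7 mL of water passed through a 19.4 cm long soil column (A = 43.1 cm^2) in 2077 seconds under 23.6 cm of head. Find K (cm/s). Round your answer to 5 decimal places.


Step 1: K = Q * L / (A * t * h)
Step 2: Numerator = 480.7 * 19.4 = 9325.58
Step 3: Denominator = 43.1 * 2077 * 23.6 = 2112641.32
Step 4: K = 9325.58 / 2112641.32 = 0.00441 cm/s

0.00441


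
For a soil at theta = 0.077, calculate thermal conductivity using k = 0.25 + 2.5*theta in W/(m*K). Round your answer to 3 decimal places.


Step 1: k = 0.25 + 2.5 * theta
Step 2: k = 0.25 + 2.5 * 0.077
Step 3: k = 0.25 + 0.193
Step 4: k = 0.443 W/(m*K)

0.443


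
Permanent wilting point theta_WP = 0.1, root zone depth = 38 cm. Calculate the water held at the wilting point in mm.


Step 1: Water (mm) = theta_WP * depth * 10
Step 2: Water = 0.1 * 38 * 10
Step 3: Water = 38.0 mm

38.0


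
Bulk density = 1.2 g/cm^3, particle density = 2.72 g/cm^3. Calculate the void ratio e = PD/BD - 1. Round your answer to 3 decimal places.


Step 1: e = PD / BD - 1
Step 2: e = 2.72 / 1.2 - 1
Step 3: e = 2.26667 - 1
Step 4: e = 1.267

1.267


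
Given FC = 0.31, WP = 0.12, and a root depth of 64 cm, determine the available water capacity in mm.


Step 1: Available water = (FC - WP) * depth * 10
Step 2: AW = (0.31 - 0.12) * 64 * 10
Step 3: AW = 0.19 * 64 * 10
Step 4: AW = 121.6 mm

121.6


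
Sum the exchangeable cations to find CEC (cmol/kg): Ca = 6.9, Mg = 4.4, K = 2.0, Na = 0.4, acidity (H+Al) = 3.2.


Step 1: CEC = Ca + Mg + K + Na + (H+Al)
Step 2: CEC = 6.9 + 4.4 + 2.0 + 0.4 + 3.2
Step 3: CEC = 16.9 cmol/kg

16.9


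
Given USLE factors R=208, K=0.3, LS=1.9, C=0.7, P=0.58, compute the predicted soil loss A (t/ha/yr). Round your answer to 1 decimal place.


Step 1: A = R * K * LS * C * P
Step 2: R * K = 208 * 0.3 = 62.4
Step 3: (R*K) * LS = 62.4 * 1.9 = 118.56
Step 4: * C * P = 118.56 * 0.7 * 0.58 = 48.1
Step 5: A = 48.1 t/(ha*yr)

48.1


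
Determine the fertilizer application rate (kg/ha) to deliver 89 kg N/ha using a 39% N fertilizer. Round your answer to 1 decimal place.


Step 1: Fertilizer rate = target N / (N content / 100)
Step 2: Rate = 89 / (39 / 100)
Step 3: Rate = 89 / 0.39
Step 4: Rate = 228.2 kg/ha

228.2


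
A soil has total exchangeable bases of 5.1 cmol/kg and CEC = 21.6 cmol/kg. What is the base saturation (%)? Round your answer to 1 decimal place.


Step 1: BS = 100 * (sum of bases) / CEC
Step 2: BS = 100 * 5.1 / 21.6
Step 3: BS = 23.6%

23.6


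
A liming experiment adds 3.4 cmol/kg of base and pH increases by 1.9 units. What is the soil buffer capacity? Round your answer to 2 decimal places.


Step 1: BC = change in base / change in pH
Step 2: BC = 3.4 / 1.9
Step 3: BC = 1.79 cmol/(kg*pH unit)

1.79


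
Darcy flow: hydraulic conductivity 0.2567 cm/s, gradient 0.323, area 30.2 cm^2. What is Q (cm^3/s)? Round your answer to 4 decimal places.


Step 1: Apply Darcy's law: Q = K * i * A
Step 2: Q = 0.2567 * 0.323 * 30.2
Step 3: Q = 2.504 cm^3/s

2.504


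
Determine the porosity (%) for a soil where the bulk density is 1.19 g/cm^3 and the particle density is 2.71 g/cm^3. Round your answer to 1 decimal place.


Step 1: Formula: n = 100 * (1 - BD / PD)
Step 2: n = 100 * (1 - 1.19 / 2.71)
Step 3: n = 100 * (1 - 0.43911)
Step 4: n = 56.1%

56.1


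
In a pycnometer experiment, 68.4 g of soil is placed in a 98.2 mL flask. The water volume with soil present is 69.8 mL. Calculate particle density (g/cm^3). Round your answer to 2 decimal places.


Step 1: Volume of solids = flask volume - water volume with soil
Step 2: V_solids = 98.2 - 69.8 = 28.4 mL
Step 3: Particle density = mass / V_solids = 68.4 / 28.4 = 2.41 g/cm^3

2.41


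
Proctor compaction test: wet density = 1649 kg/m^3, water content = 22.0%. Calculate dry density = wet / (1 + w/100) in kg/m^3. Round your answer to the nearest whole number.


Step 1: Dry density = wet density / (1 + w/100)
Step 2: Dry density = 1649 / (1 + 22.0/100)
Step 3: Dry density = 1649 / 1.22
Step 4: Dry density = 1352 kg/m^3

1352


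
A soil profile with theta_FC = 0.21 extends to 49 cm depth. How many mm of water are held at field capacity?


Step 1: Water (mm) = theta_FC * depth (cm) * 10
Step 2: Water = 0.21 * 49 * 10
Step 3: Water = 102.9 mm

102.9


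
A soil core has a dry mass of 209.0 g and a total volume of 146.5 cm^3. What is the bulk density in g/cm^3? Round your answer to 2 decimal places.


Step 1: Identify the formula: BD = dry mass / volume
Step 2: Substitute values: BD = 209.0 / 146.5
Step 3: BD = 1.43 g/cm^3

1.43


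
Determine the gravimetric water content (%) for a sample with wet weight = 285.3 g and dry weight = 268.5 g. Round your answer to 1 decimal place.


Step 1: Water mass = wet - dry = 285.3 - 268.5 = 16.8 g
Step 2: w = 100 * water mass / dry mass
Step 3: w = 100 * 16.8 / 268.5 = 6.3%

6.3


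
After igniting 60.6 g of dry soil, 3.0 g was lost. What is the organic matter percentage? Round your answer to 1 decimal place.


Step 1: OM% = 100 * LOI / sample mass
Step 2: OM = 100 * 3.0 / 60.6
Step 3: OM = 5.0%

5.0


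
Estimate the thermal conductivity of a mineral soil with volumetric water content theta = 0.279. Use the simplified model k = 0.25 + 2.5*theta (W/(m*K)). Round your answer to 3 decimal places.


Step 1: k = 0.25 + 2.5 * theta
Step 2: k = 0.25 + 2.5 * 0.279
Step 3: k = 0.25 + 0.698
Step 4: k = 0.948 W/(m*K)

0.948


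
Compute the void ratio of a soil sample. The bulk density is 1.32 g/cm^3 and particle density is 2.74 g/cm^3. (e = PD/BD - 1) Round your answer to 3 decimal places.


Step 1: e = PD / BD - 1
Step 2: e = 2.74 / 1.32 - 1
Step 3: e = 2.07576 - 1
Step 4: e = 1.076

1.076


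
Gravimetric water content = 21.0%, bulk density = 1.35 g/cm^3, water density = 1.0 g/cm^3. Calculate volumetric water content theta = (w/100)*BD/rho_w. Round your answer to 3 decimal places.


Step 1: theta = (w / 100) * BD / rho_w
Step 2: theta = (21.0 / 100) * 1.35 / 1.0
Step 3: theta = 0.21 * 1.35
Step 4: theta = 0.284

0.284


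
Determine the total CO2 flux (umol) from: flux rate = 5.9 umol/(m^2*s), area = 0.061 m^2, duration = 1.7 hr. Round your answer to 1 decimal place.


Step 1: Convert time to seconds: 1.7 hr * 3600 = 6120.0 s
Step 2: Total = flux * area * time_s
Step 3: Total = 5.9 * 0.061 * 6120.0
Step 4: Total = 2202.6 umol

2202.6


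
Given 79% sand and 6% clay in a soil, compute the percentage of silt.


Step 1: sand + silt + clay = 100%
Step 2: silt = 100 - sand - clay
Step 3: silt = 100 - 79 - 6
Step 4: silt = 15%

15


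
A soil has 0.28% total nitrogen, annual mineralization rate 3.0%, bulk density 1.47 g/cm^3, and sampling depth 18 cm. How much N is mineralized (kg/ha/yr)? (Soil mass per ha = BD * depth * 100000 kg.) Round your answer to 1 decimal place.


Step 1: Soil mass per ha = BD * depth * 100000 = 1.47 * 18 * 100000 = 2646000 kg
Step 2: Total N pool = soil mass * N%/100 = 2646000 * 0.28/100 = 7408.8 kg/ha
Step 3: N mineralized = N pool * rate%/100 = 7408.8 * 3.0/100 = 222.3 kg/ha/yr

222.3


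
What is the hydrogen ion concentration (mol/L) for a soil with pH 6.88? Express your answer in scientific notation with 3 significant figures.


Step 1: [H+] = 10^(-pH)
Step 2: [H+] = 10^(-6.88)
Step 3: [H+] = 1.32e-07 mol/L

1.32e-07


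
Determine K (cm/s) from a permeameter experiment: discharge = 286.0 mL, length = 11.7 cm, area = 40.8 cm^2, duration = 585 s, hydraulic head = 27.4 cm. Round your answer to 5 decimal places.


Step 1: K = Q * L / (A * t * h)
Step 2: Numerator = 286.0 * 11.7 = 3346.2
Step 3: Denominator = 40.8 * 585 * 27.4 = 653983.2
Step 4: K = 3346.2 / 653983.2 = 0.00512 cm/s

0.00512


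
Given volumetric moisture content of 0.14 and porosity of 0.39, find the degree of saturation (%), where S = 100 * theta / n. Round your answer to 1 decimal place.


Step 1: S = 100 * theta_v / n
Step 2: S = 100 * 0.14 / 0.39
Step 3: S = 35.9%

35.9


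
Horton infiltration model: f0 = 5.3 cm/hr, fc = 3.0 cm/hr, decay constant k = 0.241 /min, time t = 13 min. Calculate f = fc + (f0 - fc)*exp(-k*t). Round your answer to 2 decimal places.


Step 1: f = fc + (f0 - fc) * exp(-k * t)
Step 2: exp(-0.241 * 13) = 0.043587
Step 3: f = 3.0 + (5.3 - 3.0) * 0.043587
Step 4: f = 3.0 + 2.3 * 0.043587
Step 5: f = 3.1 cm/hr

3.1


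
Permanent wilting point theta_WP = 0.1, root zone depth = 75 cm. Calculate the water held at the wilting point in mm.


Step 1: Water (mm) = theta_WP * depth * 10
Step 2: Water = 0.1 * 75 * 10
Step 3: Water = 75.0 mm

75.0


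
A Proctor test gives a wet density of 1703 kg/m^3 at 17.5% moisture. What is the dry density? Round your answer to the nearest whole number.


Step 1: Dry density = wet density / (1 + w/100)
Step 2: Dry density = 1703 / (1 + 17.5/100)
Step 3: Dry density = 1703 / 1.175
Step 4: Dry density = 1449 kg/m^3

1449


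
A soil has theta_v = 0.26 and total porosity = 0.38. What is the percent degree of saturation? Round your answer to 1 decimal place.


Step 1: S = 100 * theta_v / n
Step 2: S = 100 * 0.26 / 0.38
Step 3: S = 68.4%

68.4


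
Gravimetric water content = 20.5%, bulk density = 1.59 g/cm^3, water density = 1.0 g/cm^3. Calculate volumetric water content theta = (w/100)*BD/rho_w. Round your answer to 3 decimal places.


Step 1: theta = (w / 100) * BD / rho_w
Step 2: theta = (20.5 / 100) * 1.59 / 1.0
Step 3: theta = 0.205 * 1.59
Step 4: theta = 0.326

0.326


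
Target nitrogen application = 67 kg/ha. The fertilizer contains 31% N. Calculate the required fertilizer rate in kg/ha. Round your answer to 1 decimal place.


Step 1: Fertilizer rate = target N / (N content / 100)
Step 2: Rate = 67 / (31 / 100)
Step 3: Rate = 67 / 0.31
Step 4: Rate = 216.1 kg/ha

216.1


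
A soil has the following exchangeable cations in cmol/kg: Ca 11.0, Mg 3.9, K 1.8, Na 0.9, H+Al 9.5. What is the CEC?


Step 1: CEC = Ca + Mg + K + Na + (H+Al)
Step 2: CEC = 11.0 + 3.9 + 1.8 + 0.9 + 9.5
Step 3: CEC = 27.1 cmol/kg

27.1


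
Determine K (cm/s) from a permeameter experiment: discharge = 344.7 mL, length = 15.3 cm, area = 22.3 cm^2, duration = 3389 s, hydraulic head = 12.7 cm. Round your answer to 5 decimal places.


Step 1: K = Q * L / (A * t * h)
Step 2: Numerator = 344.7 * 15.3 = 5273.91
Step 3: Denominator = 22.3 * 3389 * 12.7 = 959798.69
Step 4: K = 5273.91 / 959798.69 = 0.00549 cm/s

0.00549


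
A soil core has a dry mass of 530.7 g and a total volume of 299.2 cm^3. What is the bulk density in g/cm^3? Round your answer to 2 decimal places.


Step 1: Identify the formula: BD = dry mass / volume
Step 2: Substitute values: BD = 530.7 / 299.2
Step 3: BD = 1.77 g/cm^3

1.77


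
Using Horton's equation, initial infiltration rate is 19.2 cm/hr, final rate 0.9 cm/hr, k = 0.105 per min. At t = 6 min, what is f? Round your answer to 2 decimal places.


Step 1: f = fc + (f0 - fc) * exp(-k * t)
Step 2: exp(-0.105 * 6) = 0.532592
Step 3: f = 0.9 + (19.2 - 0.9) * 0.532592
Step 4: f = 0.9 + 18.3 * 0.532592
Step 5: f = 10.65 cm/hr

10.65


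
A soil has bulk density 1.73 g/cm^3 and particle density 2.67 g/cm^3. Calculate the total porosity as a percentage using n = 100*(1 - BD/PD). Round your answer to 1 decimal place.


Step 1: Formula: n = 100 * (1 - BD / PD)
Step 2: n = 100 * (1 - 1.73 / 2.67)
Step 3: n = 100 * (1 - 0.64794)
Step 4: n = 35.2%

35.2


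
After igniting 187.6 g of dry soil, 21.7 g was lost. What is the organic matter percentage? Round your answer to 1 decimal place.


Step 1: OM% = 100 * LOI / sample mass
Step 2: OM = 100 * 21.7 / 187.6
Step 3: OM = 11.6%

11.6


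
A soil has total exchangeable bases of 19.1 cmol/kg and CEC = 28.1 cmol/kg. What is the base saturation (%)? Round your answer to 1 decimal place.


Step 1: BS = 100 * (sum of bases) / CEC
Step 2: BS = 100 * 19.1 / 28.1
Step 3: BS = 68.0%

68.0


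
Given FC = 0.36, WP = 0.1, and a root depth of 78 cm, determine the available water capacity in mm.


Step 1: Available water = (FC - WP) * depth * 10
Step 2: AW = (0.36 - 0.1) * 78 * 10
Step 3: AW = 0.26 * 78 * 10
Step 4: AW = 202.8 mm

202.8


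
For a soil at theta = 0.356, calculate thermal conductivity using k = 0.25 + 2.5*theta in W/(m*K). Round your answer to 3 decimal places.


Step 1: k = 0.25 + 2.5 * theta
Step 2: k = 0.25 + 2.5 * 0.356
Step 3: k = 0.25 + 0.89
Step 4: k = 1.14 W/(m*K)

1.14


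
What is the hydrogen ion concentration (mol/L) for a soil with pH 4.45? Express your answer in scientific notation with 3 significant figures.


Step 1: [H+] = 10^(-pH)
Step 2: [H+] = 10^(-4.45)
Step 3: [H+] = 3.55e-05 mol/L

3.55e-05


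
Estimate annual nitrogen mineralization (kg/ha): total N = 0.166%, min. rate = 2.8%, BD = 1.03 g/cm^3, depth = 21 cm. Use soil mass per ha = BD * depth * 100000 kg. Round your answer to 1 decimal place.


Step 1: Soil mass per ha = BD * depth * 100000 = 1.03 * 21 * 100000 = 2163000 kg
Step 2: Total N pool = soil mass * N%/100 = 2163000 * 0.166/100 = 3590.58 kg/ha
Step 3: N mineralized = N pool * rate%/100 = 3590.58 * 2.8/100 = 100.5 kg/ha/yr

100.5


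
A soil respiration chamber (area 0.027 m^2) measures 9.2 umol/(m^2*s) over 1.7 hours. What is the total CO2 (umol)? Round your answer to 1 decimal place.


Step 1: Convert time to seconds: 1.7 hr * 3600 = 6120.0 s
Step 2: Total = flux * area * time_s
Step 3: Total = 9.2 * 0.027 * 6120.0
Step 4: Total = 1520.2 umol

1520.2


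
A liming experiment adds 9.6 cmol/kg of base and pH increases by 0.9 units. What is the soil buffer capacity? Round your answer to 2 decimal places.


Step 1: BC = change in base / change in pH
Step 2: BC = 9.6 / 0.9
Step 3: BC = 10.67 cmol/(kg*pH unit)

10.67


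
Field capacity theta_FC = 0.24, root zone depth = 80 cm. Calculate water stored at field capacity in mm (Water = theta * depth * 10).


Step 1: Water (mm) = theta_FC * depth (cm) * 10
Step 2: Water = 0.24 * 80 * 10
Step 3: Water = 192.0 mm

192.0


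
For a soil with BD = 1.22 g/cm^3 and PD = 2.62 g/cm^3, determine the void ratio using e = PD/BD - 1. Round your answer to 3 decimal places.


Step 1: e = PD / BD - 1
Step 2: e = 2.62 / 1.22 - 1
Step 3: e = 2.14754 - 1
Step 4: e = 1.148

1.148


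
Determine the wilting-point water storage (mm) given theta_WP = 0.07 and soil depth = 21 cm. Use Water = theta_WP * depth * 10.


Step 1: Water (mm) = theta_WP * depth * 10
Step 2: Water = 0.07 * 21 * 10
Step 3: Water = 14.7 mm

14.7


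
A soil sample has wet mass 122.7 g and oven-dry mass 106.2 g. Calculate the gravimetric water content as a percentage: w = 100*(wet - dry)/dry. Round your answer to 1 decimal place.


Step 1: Water mass = wet - dry = 122.7 - 106.2 = 16.5 g
Step 2: w = 100 * water mass / dry mass
Step 3: w = 100 * 16.5 / 106.2 = 15.5%

15.5


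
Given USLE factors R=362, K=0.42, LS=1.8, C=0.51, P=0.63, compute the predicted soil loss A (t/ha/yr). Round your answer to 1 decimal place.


Step 1: A = R * K * LS * C * P
Step 2: R * K = 362 * 0.42 = 152.04
Step 3: (R*K) * LS = 152.04 * 1.8 = 273.672
Step 4: * C * P = 273.672 * 0.51 * 0.63 = 87.9
Step 5: A = 87.9 t/(ha*yr)

87.9


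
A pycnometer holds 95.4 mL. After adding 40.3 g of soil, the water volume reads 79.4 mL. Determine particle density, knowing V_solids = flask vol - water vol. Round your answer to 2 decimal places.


Step 1: Volume of solids = flask volume - water volume with soil
Step 2: V_solids = 95.4 - 79.4 = 16.0 mL
Step 3: Particle density = mass / V_solids = 40.3 / 16.0 = 2.52 g/cm^3

2.52


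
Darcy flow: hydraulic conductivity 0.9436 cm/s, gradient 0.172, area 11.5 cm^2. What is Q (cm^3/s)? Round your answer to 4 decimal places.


Step 1: Apply Darcy's law: Q = K * i * A
Step 2: Q = 0.9436 * 0.172 * 11.5
Step 3: Q = 1.8664 cm^3/s

1.8664


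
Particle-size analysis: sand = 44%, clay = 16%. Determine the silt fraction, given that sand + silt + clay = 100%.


Step 1: sand + silt + clay = 100%
Step 2: silt = 100 - sand - clay
Step 3: silt = 100 - 44 - 16
Step 4: silt = 40%

40


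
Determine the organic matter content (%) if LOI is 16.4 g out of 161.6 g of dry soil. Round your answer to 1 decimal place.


Step 1: OM% = 100 * LOI / sample mass
Step 2: OM = 100 * 16.4 / 161.6
Step 3: OM = 10.1%

10.1


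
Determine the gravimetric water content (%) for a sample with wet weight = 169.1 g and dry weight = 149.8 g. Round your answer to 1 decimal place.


Step 1: Water mass = wet - dry = 169.1 - 149.8 = 19.3 g
Step 2: w = 100 * water mass / dry mass
Step 3: w = 100 * 19.3 / 149.8 = 12.9%

12.9


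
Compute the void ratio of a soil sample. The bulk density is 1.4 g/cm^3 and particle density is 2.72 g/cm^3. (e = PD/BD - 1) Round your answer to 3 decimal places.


Step 1: e = PD / BD - 1
Step 2: e = 2.72 / 1.4 - 1
Step 3: e = 1.94286 - 1
Step 4: e = 0.943

0.943


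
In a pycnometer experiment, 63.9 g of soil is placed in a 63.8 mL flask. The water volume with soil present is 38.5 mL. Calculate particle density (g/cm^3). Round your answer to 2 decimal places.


Step 1: Volume of solids = flask volume - water volume with soil
Step 2: V_solids = 63.8 - 38.5 = 25.3 mL
Step 3: Particle density = mass / V_solids = 63.9 / 25.3 = 2.53 g/cm^3

2.53


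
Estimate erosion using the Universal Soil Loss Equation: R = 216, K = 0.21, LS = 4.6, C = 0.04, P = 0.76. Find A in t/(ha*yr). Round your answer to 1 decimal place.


Step 1: A = R * K * LS * C * P
Step 2: R * K = 216 * 0.21 = 45.36
Step 3: (R*K) * LS = 45.36 * 4.6 = 208.656
Step 4: * C * P = 208.656 * 0.04 * 0.76 = 6.3
Step 5: A = 6.3 t/(ha*yr)

6.3


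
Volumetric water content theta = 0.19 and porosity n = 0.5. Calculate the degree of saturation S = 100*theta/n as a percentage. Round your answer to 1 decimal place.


Step 1: S = 100 * theta_v / n
Step 2: S = 100 * 0.19 / 0.5
Step 3: S = 38.0%

38.0


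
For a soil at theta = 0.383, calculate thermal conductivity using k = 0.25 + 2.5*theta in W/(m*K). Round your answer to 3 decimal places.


Step 1: k = 0.25 + 2.5 * theta
Step 2: k = 0.25 + 2.5 * 0.383
Step 3: k = 0.25 + 0.958
Step 4: k = 1.208 W/(m*K)

1.208


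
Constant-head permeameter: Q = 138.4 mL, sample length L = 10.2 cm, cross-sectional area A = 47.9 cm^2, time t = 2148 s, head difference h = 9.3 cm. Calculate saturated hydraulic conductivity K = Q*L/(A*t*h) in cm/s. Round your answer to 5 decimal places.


Step 1: K = Q * L / (A * t * h)
Step 2: Numerator = 138.4 * 10.2 = 1411.68
Step 3: Denominator = 47.9 * 2148 * 9.3 = 956869.56
Step 4: K = 1411.68 / 956869.56 = 0.00148 cm/s

0.00148


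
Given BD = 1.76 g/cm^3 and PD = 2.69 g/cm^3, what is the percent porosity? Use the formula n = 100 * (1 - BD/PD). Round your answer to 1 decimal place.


Step 1: Formula: n = 100 * (1 - BD / PD)
Step 2: n = 100 * (1 - 1.76 / 2.69)
Step 3: n = 100 * (1 - 0.65428)
Step 4: n = 34.6%

34.6


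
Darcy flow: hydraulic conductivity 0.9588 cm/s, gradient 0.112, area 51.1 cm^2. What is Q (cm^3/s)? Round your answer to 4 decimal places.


Step 1: Apply Darcy's law: Q = K * i * A
Step 2: Q = 0.9588 * 0.112 * 51.1
Step 3: Q = 5.4874 cm^3/s

5.4874


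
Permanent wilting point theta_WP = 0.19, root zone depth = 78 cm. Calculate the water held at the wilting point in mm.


Step 1: Water (mm) = theta_WP * depth * 10
Step 2: Water = 0.19 * 78 * 10
Step 3: Water = 148.2 mm

148.2


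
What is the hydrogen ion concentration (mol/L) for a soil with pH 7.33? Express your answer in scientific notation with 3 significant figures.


Step 1: [H+] = 10^(-pH)
Step 2: [H+] = 10^(-7.33)
Step 3: [H+] = 4.68e-08 mol/L

4.68e-08


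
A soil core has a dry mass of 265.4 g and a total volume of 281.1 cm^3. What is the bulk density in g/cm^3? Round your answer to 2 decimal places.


Step 1: Identify the formula: BD = dry mass / volume
Step 2: Substitute values: BD = 265.4 / 281.1
Step 3: BD = 0.94 g/cm^3

0.94


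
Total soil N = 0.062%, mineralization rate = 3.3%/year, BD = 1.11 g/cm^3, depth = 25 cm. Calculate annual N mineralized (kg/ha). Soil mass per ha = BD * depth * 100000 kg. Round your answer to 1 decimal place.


Step 1: Soil mass per ha = BD * depth * 100000 = 1.11 * 25 * 100000 = 2775000 kg
Step 2: Total N pool = soil mass * N%/100 = 2775000 * 0.062/100 = 1720.5 kg/ha
Step 3: N mineralized = N pool * rate%/100 = 1720.5 * 3.3/100 = 56.8 kg/ha/yr

56.8


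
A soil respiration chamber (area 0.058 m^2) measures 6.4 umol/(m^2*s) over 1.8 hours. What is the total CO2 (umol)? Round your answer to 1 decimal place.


Step 1: Convert time to seconds: 1.8 hr * 3600 = 6480.0 s
Step 2: Total = flux * area * time_s
Step 3: Total = 6.4 * 0.058 * 6480.0
Step 4: Total = 2405.4 umol

2405.4


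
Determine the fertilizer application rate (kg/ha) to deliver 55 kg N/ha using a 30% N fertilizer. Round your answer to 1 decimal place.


Step 1: Fertilizer rate = target N / (N content / 100)
Step 2: Rate = 55 / (30 / 100)
Step 3: Rate = 55 / 0.3
Step 4: Rate = 183.3 kg/ha

183.3


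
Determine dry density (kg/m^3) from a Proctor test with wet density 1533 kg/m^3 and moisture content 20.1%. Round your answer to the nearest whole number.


Step 1: Dry density = wet density / (1 + w/100)
Step 2: Dry density = 1533 / (1 + 20.1/100)
Step 3: Dry density = 1533 / 1.201
Step 4: Dry density = 1276 kg/m^3

1276


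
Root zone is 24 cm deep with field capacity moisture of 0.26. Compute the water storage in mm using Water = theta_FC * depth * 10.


Step 1: Water (mm) = theta_FC * depth (cm) * 10
Step 2: Water = 0.26 * 24 * 10
Step 3: Water = 62.4 mm

62.4


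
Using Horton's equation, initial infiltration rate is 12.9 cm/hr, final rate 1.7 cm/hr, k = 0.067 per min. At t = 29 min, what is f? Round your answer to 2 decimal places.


Step 1: f = fc + (f0 - fc) * exp(-k * t)
Step 2: exp(-0.067 * 29) = 0.143273
Step 3: f = 1.7 + (12.9 - 1.7) * 0.143273
Step 4: f = 1.7 + 11.2 * 0.143273
Step 5: f = 3.3 cm/hr

3.3


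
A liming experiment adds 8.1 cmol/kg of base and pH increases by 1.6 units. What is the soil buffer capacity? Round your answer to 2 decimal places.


Step 1: BC = change in base / change in pH
Step 2: BC = 8.1 / 1.6
Step 3: BC = 5.06 cmol/(kg*pH unit)

5.06


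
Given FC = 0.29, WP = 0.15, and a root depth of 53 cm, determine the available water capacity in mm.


Step 1: Available water = (FC - WP) * depth * 10
Step 2: AW = (0.29 - 0.15) * 53 * 10
Step 3: AW = 0.14 * 53 * 10
Step 4: AW = 74.2 mm

74.2
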